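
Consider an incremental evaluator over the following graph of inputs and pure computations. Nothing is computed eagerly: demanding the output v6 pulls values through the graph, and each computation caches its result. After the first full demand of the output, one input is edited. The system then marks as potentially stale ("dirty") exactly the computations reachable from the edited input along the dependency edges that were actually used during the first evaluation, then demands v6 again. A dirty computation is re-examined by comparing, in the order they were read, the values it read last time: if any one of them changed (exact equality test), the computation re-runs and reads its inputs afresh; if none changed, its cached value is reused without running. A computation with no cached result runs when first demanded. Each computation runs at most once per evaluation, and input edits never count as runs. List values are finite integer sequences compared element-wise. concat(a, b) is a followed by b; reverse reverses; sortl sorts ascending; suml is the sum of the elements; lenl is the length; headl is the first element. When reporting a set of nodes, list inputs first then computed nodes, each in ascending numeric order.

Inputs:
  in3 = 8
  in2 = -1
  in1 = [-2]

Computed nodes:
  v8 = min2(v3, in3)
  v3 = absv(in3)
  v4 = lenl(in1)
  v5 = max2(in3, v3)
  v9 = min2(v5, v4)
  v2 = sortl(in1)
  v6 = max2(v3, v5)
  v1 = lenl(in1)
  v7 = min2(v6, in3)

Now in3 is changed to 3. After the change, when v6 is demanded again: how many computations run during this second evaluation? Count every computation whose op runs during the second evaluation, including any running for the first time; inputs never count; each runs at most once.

Run set: v3, v5, v6 (3 run).

Initial pass — values computed on the first demand:
  v3 = absv(8) = 8
  v5 = max2(8, 8) = 8
  v6 = max2(8, 8) = 8

Second demand — change propagation:
  v3: re-runs because in3 8->3; new result 3.
  v5: re-runs because in3 8->3; v3 8->3; new result 3.
  v6: re-runs because v3 8->3; v5 8->3; new result 3.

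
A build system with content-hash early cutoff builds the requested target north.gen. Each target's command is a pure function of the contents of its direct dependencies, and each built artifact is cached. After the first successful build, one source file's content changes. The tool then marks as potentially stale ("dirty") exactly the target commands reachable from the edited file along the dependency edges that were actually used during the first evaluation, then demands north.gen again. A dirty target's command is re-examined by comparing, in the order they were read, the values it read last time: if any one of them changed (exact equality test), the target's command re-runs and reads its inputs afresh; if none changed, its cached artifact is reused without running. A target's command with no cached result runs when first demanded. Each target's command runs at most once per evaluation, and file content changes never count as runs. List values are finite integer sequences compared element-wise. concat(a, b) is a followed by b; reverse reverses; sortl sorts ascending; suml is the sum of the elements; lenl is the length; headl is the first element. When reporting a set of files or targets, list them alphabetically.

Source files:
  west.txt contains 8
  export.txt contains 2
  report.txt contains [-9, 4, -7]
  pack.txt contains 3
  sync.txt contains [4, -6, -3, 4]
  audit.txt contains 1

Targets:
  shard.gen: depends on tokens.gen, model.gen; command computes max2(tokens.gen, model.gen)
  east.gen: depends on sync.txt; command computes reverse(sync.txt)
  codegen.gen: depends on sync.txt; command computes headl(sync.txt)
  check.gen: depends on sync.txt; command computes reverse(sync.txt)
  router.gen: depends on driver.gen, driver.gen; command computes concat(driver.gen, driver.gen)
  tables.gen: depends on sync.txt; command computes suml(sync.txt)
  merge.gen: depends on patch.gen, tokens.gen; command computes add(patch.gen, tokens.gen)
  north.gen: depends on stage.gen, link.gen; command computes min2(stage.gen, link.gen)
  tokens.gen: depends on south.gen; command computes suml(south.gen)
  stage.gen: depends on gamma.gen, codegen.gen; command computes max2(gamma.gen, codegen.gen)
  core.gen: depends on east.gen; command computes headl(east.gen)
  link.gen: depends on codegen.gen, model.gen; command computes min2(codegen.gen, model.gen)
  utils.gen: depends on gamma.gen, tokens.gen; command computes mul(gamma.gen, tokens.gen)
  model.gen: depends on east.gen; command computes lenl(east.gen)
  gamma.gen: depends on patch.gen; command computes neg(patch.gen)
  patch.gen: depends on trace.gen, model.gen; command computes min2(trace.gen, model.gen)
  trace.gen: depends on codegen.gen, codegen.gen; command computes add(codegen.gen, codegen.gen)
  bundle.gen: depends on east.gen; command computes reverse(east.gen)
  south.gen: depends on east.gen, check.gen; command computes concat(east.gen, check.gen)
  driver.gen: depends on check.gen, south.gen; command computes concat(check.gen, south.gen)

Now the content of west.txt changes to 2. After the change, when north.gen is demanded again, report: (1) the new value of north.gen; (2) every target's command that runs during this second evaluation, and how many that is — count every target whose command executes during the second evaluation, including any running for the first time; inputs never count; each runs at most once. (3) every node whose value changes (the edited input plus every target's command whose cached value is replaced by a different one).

First evaluation (everything demanded from the output):
  codegen.gen = headl([4, -6, -3, 4]) = 4
  east.gen = reverse([4, -6, -3, 4]) = [4, -3, -6, 4]
  model.gen = lenl([4, -3, -6, 4]) = 4
  link.gen = min2(4, 4) = 4
  trace.gen = add(4, 4) = 8
  patch.gen = min2(8, 4) = 4
  gamma.gen = neg(4) = -4
  stage.gen = max2(-4, 4) = 4
  north.gen = min2(4, 4) = 4

Propagation after the edit:
  west.txt feeds no computation that the output demands — nothing is marked dirty and nothing runs.

Key observation: west.txt is never demanded by the output, so the edit triggers no recomputation at all.

New value of north.gen: 4.
Target commands that run: none — 0 in total.
Values that change: west.txt.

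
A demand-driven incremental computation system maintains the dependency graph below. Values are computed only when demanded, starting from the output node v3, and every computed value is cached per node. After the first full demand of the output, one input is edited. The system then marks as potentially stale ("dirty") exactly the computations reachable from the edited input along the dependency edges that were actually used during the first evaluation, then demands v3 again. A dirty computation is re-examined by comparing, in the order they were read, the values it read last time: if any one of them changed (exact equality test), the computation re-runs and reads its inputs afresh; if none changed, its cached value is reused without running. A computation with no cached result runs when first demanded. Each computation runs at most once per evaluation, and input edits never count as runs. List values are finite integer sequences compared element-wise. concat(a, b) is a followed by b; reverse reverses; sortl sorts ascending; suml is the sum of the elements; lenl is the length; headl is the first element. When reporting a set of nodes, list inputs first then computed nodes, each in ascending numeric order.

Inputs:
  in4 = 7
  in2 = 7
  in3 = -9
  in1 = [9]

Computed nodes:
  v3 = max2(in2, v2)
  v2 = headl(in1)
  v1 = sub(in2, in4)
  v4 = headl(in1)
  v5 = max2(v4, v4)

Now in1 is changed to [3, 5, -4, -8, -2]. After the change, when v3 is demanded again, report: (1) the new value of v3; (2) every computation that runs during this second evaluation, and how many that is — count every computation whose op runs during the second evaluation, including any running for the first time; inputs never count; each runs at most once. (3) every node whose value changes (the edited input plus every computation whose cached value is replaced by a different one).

First evaluation (everything demanded from the output):
  v2 = headl([9]) = 9
  v3 = max2(7, 9) = 9

Propagation after the edit:
  v2: runs — in1 [9]->[3, 5, -4, -8, -2]; result 3.
  v3: runs — v2 9->3; result 7.

New value of v3: 7.
Computations that run: v2, v3 — 2 in total.
Values that change: in1, v2, v3.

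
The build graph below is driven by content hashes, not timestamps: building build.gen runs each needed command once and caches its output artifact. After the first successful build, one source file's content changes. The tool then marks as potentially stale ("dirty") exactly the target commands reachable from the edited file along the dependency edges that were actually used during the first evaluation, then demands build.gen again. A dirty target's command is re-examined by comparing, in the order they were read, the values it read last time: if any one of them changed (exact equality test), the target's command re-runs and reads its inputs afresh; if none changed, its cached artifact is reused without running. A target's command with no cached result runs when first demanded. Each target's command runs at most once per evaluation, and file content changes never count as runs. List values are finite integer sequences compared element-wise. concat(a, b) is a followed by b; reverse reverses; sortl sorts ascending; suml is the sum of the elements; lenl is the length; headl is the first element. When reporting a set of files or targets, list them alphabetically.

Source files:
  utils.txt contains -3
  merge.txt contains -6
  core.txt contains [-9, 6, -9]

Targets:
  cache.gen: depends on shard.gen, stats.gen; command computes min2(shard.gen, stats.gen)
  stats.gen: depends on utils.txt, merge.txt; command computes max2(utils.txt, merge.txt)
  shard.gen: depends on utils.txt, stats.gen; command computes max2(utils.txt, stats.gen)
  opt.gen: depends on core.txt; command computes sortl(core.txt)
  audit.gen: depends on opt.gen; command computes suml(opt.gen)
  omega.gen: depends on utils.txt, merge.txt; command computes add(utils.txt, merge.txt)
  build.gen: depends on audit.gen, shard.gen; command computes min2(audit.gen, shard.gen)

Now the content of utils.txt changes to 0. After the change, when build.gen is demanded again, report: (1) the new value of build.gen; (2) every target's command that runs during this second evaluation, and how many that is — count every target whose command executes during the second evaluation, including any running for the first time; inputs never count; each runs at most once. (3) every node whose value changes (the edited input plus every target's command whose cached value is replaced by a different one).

Initial pass — values computed on the first demand:
  opt.gen = sortl([-9, 6, -9]) = [-9, -9, 6]
  audit.gen = suml([-9, -9, 6]) = -12
  stats.gen = max2(-3, -6) = -3
  shard.gen = max2(-3, -3) = -3
  build.gen = min2(-12, -3) = -12

Second demand — change propagation:
  stats.gen: re-runs because utils.txt -3->0; new result 0.
  shard.gen: re-runs because utils.txt -3->0; stats.gen -3->0; new result 0.
  build.gen: re-runs because shard.gen -3->0; new result -12 (unchanged).

build.gen now evaluates to -12.
Run set: build.gen, shard.gen, stats.gen (3 run).
Changed values: shard.gen, stats.gen, utils.txt.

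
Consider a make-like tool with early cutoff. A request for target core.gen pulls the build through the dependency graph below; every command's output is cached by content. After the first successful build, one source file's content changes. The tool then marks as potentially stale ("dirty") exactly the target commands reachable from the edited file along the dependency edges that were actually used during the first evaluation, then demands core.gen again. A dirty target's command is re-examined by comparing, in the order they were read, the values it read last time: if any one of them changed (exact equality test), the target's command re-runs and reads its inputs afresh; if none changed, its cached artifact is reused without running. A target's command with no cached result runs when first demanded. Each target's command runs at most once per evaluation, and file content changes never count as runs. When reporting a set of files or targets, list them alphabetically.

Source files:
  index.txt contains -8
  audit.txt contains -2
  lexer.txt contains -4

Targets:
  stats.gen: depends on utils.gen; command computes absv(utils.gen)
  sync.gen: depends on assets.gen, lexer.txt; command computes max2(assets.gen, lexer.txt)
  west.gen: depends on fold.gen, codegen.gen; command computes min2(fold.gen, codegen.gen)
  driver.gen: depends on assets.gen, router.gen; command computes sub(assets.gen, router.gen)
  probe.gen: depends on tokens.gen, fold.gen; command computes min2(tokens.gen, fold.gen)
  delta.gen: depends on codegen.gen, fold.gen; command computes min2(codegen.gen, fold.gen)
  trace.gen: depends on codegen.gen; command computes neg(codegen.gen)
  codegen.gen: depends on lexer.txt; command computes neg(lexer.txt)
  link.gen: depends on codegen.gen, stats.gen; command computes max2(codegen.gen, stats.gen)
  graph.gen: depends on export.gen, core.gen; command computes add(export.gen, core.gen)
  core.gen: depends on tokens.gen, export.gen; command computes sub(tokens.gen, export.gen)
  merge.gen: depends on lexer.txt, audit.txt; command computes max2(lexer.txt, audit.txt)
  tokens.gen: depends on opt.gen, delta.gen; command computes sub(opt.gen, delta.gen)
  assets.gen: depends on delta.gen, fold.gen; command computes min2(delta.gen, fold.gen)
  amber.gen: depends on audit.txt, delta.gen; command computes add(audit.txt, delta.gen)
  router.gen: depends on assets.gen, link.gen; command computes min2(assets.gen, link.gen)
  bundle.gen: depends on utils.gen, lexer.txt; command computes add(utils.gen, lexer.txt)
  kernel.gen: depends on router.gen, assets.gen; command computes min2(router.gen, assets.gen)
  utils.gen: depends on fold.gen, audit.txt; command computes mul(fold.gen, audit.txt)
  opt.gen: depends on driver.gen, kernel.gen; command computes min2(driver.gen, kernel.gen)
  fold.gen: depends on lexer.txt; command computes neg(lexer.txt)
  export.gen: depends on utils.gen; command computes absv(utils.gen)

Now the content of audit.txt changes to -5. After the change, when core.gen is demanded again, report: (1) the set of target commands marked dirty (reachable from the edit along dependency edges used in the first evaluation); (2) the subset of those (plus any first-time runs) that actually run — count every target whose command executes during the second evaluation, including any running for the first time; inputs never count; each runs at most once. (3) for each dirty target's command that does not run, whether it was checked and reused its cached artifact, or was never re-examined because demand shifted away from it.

The edit dirties: core.gen, driver.gen, export.gen, kernel.gen, link.gen, opt.gen, router.gen, stats.gen, tokens.gen, utils.gen.
6 target commands run: core.gen, export.gen, link.gen, router.gen, stats.gen, utils.gen.
Cache hits after checking: driver.gen, kernel.gen, opt.gen, tokens.gen.
Note where the cutoff bites: kernel.gen is checked, finds nothing changed, and keeps its cache.

First demand of the output computes:
  codegen.gen = neg(-4) = 4
  fold.gen = neg(-4) = 4
  delta.gen = min2(4, 4) = 4
  assets.gen = min2(4, 4) = 4
  utils.gen = mul(4, -2) = -8
  export.gen = absv(-8) = 8
  stats.gen = absv(-8) = 8
  link.gen = max2(4, 8) = 8
  router.gen = min2(4, 8) = 4
  driver.gen = sub(4, 4) = 0
  kernel.gen = min2(4, 4) = 4
  opt.gen = min2(0, 4) = 0
  tokens.gen = sub(0, 4) = -4
  core.gen = sub(-4, 8) = -12

After the edit, cleaning proceeds:
  utils.gen: a read changed (audit.txt -2->-5) — executes, giving -20.
  export.gen: a read changed (utils.gen -8->-20) — executes, giving 20.
  stats.gen: a read changed (utils.gen -8->-20) — executes, giving 20.
  link.gen: a read changed (stats.gen 8->20) — executes, giving 20.
  router.gen: a read changed (link.gen 8->20) — executes, giving 4 — identical to its old value.
  driver.gen: dirty, but its reads are unchanged (assets.gen unchanged, router.gen unchanged); cached 0 stands.
  kernel.gen: dirty, but its reads are unchanged (router.gen unchanged, assets.gen unchanged); cached 4 stands.
  opt.gen: dirty, but its reads are unchanged (driver.gen unchanged, kernel.gen unchanged); cached 0 stands.
  tokens.gen: dirty, but its reads are unchanged (opt.gen unchanged, delta.gen unchanged); cached -4 stands.
  core.gen: a read changed (export.gen 8->20) — executes, giving -24.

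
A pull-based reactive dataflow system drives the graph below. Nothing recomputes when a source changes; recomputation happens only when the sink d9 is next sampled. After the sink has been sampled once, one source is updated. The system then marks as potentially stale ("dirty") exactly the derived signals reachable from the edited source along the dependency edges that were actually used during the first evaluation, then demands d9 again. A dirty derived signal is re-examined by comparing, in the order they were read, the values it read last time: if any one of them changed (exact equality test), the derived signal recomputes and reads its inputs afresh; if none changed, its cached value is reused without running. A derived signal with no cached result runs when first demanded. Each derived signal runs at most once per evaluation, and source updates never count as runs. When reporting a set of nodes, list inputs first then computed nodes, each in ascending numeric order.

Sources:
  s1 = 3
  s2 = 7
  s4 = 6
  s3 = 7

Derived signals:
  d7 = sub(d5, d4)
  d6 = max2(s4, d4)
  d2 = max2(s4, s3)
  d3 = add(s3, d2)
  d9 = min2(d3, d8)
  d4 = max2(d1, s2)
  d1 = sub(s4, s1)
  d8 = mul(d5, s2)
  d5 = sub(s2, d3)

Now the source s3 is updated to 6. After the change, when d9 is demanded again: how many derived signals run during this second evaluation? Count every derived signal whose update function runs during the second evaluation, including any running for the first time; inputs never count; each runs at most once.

First evaluation (everything demanded from the output):
  d2 = max2(6, 7) = 7
  d3 = add(7, 7) = 14
  d5 = sub(7, 14) = -7
  d8 = mul(-7, 7) = -49
  d9 = min2(14, -49) = -49

Propagation after the edit:
  d2: runs — s3 7->6; result 6.
  d3: runs — s3 7->6; d2 7->6; result 12.
  d5: runs — d3 14->12; result -5.
  d8: runs — d5 -7->-5; result -35.
  d9: runs — d3 14->12; d8 -49->-35; result -35.

Derived signals that run: d2, d3, d5, d8, d9 — 5 in total.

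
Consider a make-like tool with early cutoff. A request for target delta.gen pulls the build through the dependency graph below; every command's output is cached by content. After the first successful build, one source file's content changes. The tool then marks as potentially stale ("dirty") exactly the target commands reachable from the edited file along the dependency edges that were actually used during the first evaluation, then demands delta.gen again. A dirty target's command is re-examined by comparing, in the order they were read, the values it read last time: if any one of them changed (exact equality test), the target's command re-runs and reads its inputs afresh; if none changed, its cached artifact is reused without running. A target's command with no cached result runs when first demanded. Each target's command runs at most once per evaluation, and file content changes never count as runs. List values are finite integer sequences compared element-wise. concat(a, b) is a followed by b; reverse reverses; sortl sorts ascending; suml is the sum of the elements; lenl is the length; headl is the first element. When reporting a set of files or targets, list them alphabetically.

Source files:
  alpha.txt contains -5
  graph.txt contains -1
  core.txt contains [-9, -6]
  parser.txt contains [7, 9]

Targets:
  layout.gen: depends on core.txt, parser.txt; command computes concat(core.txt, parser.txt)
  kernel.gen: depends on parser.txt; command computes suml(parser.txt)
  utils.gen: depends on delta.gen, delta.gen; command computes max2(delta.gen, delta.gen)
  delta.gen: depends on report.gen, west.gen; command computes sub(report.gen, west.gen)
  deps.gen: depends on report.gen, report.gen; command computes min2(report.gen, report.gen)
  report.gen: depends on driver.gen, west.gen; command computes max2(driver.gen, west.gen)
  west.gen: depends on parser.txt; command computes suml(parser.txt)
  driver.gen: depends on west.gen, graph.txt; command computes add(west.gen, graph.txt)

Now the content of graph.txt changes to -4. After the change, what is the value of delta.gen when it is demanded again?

Demanding delta.gen again yields 0.
Note the absorption at report.gen: it re-runs yet its value is the same, leaving the output's value untouched.

First demand of the output computes:
  west.gen = suml([7, 9]) = 16
  driver.gen = add(16, -1) = 15
  report.gen = max2(15, 16) = 16
  delta.gen = sub(16, 16) = 0

After the edit, cleaning proceeds:
  driver.gen: a read changed (graph.txt -1->-4) — executes, giving 12.
  report.gen: a read changed (driver.gen 15->12) — executes, giving 16 — identical to its old value.
  delta.gen: dirty, but its reads are unchanged (report.gen unchanged, west.gen unchanged); cached 0 stands.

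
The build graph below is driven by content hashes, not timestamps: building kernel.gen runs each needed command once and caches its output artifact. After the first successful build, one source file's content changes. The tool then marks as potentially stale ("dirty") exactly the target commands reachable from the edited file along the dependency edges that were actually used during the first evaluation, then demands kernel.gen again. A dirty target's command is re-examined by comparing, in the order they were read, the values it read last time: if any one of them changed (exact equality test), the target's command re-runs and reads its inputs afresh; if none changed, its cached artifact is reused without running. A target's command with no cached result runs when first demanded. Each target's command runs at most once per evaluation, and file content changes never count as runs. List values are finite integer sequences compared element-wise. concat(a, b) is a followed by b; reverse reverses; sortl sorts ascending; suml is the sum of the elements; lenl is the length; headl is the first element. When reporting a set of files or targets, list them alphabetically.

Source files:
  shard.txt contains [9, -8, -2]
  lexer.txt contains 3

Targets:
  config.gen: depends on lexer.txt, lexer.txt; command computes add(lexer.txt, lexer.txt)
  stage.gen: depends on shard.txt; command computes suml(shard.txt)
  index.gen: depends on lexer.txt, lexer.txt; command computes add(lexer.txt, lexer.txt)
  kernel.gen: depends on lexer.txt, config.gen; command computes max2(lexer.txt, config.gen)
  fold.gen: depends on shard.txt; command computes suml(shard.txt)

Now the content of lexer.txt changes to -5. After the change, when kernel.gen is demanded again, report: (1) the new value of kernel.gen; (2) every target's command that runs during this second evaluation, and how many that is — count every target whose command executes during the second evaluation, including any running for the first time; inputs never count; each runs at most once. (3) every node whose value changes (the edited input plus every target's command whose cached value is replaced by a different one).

kernel.gen now evaluates to -5.
Run set: config.gen, kernel.gen (2 run).
Changed values: config.gen, kernel.gen, lexer.txt.

Initial pass — values computed on the first demand:
  config.gen = add(3, 3) = 6
  kernel.gen = max2(3, 6) = 6

Second demand — change propagation:
  config.gen: re-runs because lexer.txt 3->-5; lexer.txt 3->-5; new result -10.
  kernel.gen: re-runs because lexer.txt 3->-5; config.gen 6->-10; new result -5.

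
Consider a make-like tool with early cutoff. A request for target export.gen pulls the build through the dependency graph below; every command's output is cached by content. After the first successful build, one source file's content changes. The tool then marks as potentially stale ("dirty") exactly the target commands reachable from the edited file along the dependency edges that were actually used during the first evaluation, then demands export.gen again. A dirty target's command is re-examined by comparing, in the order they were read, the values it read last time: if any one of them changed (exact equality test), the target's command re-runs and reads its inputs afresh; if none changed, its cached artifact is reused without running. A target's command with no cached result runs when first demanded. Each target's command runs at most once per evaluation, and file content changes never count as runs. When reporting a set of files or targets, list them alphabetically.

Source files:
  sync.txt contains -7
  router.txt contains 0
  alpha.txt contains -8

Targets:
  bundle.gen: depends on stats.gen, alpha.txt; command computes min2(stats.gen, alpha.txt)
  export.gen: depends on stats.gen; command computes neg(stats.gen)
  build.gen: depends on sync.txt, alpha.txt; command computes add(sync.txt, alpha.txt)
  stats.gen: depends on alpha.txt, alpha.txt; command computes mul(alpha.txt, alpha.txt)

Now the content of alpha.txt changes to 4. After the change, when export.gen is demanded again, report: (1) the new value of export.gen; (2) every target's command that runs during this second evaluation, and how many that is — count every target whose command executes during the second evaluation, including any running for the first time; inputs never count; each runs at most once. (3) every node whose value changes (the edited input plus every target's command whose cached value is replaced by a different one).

Demanding export.gen again yields -16.
2 target commands run: export.gen, stats.gen.
The nodes whose values change: alpha.txt, export.gen, stats.gen.

First demand of the output computes:
  stats.gen = mul(-8, -8) = 64
  export.gen = neg(64) = -64

After the edit, cleaning proceeds:
  stats.gen: a read changed (alpha.txt -8->4; alpha.txt -8->4) — executes, giving 16.
  export.gen: a read changed (stats.gen 64->16) — executes, giving -16.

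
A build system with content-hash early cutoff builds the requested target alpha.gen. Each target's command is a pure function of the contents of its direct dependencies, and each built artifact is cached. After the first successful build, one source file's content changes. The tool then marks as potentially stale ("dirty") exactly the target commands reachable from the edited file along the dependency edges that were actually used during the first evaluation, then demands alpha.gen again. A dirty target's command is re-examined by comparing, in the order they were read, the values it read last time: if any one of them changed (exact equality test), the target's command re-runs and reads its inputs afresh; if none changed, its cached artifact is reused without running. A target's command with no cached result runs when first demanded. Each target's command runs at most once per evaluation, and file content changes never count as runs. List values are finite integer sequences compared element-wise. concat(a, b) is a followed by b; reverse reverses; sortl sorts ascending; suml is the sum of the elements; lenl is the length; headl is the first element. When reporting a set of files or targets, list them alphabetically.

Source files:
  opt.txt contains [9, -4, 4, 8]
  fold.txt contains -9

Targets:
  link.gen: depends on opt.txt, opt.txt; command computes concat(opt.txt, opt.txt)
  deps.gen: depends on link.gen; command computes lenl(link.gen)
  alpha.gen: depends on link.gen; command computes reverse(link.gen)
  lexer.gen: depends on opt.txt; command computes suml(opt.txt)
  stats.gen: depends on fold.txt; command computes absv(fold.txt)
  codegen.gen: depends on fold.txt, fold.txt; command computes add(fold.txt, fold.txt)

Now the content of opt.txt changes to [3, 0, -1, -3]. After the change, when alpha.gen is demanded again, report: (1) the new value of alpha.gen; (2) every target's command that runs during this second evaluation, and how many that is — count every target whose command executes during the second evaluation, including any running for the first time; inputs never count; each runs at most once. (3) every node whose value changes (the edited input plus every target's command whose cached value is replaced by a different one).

New value of alpha.gen: [-3, -1, 0, 3, -3, -1, 0, 3].
Target commands that run: alpha.gen, link.gen — 2 in total.
Values that change: alpha.gen, link.gen, opt.txt.

First evaluation (everything demanded from the output):
  link.gen = concat([9, -4, 4, 8], [9, -4, 4, 8]) = [9, -4, 4, 8, 9, -4, 4, 8]
  alpha.gen = reverse([9, -4, 4, 8, 9, -4, 4, 8]) = [8, 4, -4, 9, 8, 4, -4, 9]

Propagation after the edit:
  link.gen: runs — opt.txt [9, -4, 4, 8]->[3, 0, -1, -3]; opt.txt [9, -4, 4, 8]->[3, 0, -1, -3]; result [3, 0, -1, -3, 3, 0, -1, -3].
  alpha.gen: runs — link.gen [9, -4, 4, 8, 9, -4, 4, 8]->[3, 0, -1, -3, 3, 0, -1, -3]; result [-3, -1, 0, 3, -3, -1, 0, 3].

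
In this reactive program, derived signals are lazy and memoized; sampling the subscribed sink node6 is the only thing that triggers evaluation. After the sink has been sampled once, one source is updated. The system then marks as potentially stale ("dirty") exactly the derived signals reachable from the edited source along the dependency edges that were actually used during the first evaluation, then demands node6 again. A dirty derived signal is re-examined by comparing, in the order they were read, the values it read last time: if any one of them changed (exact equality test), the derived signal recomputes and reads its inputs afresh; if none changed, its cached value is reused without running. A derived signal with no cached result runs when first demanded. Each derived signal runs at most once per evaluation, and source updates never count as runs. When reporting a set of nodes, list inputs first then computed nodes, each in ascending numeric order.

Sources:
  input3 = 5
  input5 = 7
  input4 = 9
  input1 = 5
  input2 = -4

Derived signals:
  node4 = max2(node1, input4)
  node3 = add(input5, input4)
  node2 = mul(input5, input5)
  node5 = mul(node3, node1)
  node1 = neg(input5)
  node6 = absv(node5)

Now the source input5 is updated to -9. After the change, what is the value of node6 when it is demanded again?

First demand of the output computes:
  node1 = neg(7) = -7
  node3 = add(7, 9) = 16
  node5 = mul(16, -7) = -112
  node6 = absv(-112) = 112

After the edit, cleaning proceeds:
  node1: a read changed (input5 7->-9) — executes, giving 9.
  node3: a read changed (input5 7->-9) — executes, giving 0.
  node5: a read changed (node3 16->0; node1 -7->9) — executes, giving 0.
  node6: a read changed (node5 -112->0) — executes, giving 0.

Demanding node6 again yields 0.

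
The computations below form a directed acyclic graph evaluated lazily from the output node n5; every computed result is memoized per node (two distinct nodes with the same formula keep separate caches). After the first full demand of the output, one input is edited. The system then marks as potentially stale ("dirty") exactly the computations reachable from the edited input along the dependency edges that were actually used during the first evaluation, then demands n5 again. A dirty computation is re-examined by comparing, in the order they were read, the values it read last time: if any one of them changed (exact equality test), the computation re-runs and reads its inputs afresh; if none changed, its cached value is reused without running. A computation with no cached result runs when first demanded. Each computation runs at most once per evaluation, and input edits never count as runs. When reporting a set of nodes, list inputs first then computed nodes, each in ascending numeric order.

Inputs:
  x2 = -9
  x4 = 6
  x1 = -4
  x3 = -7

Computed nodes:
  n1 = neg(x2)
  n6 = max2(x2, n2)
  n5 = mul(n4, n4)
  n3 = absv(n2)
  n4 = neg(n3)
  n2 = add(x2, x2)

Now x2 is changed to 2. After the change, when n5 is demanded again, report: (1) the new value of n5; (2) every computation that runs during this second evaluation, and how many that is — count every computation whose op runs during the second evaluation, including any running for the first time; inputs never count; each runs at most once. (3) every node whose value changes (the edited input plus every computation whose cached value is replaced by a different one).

Demanding n5 again yields 16.
4 computations run: n2, n3, n4, n5.
The nodes whose values change: x2, n2, n3, n4, n5.

First demand of the output computes:
  n2 = add(-9, -9) = -18
  n3 = absv(-18) = 18
  n4 = neg(18) = -18
  n5 = mul(-18, -18) = 324

After the edit, cleaning proceeds:
  n2: a read changed (x2 -9->2; x2 -9->2) — executes, giving 4.
  n3: a read changed (n2 -18->4) — executes, giving 4.
  n4: a read changed (n3 18->4) — executes, giving -4.
  n5: a read changed (n4 -18->-4; n4 -18->-4) — executes, giving 16.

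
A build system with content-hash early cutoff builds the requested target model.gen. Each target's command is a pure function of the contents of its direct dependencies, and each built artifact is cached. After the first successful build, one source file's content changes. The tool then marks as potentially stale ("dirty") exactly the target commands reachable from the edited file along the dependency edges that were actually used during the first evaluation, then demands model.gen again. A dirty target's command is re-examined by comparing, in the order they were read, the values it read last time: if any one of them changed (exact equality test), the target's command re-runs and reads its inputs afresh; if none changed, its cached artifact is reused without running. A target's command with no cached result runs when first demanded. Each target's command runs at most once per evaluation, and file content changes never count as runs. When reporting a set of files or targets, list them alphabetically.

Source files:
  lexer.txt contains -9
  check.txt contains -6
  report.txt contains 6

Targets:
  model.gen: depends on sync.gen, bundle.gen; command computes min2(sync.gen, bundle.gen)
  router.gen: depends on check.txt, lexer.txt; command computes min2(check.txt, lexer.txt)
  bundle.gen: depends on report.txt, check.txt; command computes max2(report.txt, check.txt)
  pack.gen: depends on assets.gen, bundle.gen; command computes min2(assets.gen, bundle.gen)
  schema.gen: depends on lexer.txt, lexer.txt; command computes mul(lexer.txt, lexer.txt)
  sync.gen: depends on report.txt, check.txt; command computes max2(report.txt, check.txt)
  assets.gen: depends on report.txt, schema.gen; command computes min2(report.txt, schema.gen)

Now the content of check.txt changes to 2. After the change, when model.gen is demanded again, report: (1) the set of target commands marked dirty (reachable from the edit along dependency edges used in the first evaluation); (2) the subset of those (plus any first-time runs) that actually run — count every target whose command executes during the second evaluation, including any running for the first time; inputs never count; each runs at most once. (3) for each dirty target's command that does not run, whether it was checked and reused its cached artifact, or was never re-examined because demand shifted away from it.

Marked dirty: bundle.gen, model.gen, sync.gen.
Target commands that run: bundle.gen, sync.gen — 2 in total.
Checked but reused from cache: model.gen.
Key observation: the cutoff stops propagation at model.gen — its inputs' values are unchanged, so it reuses its cache.

First evaluation (everything demanded from the output):
  bundle.gen = max2(6, -6) = 6
  sync.gen = max2(6, -6) = 6
  model.gen = min2(6, 6) = 6

Propagation after the edit:
  bundle.gen: runs — check.txt -6->2; result 6 (same value as before).
  sync.gen: runs — check.txt -6->2; result 6 (same value as before).
  model.gen: checked — values it read are unchanged (sync.gen unchanged, bundle.gen unchanged); reused cached 6 without running.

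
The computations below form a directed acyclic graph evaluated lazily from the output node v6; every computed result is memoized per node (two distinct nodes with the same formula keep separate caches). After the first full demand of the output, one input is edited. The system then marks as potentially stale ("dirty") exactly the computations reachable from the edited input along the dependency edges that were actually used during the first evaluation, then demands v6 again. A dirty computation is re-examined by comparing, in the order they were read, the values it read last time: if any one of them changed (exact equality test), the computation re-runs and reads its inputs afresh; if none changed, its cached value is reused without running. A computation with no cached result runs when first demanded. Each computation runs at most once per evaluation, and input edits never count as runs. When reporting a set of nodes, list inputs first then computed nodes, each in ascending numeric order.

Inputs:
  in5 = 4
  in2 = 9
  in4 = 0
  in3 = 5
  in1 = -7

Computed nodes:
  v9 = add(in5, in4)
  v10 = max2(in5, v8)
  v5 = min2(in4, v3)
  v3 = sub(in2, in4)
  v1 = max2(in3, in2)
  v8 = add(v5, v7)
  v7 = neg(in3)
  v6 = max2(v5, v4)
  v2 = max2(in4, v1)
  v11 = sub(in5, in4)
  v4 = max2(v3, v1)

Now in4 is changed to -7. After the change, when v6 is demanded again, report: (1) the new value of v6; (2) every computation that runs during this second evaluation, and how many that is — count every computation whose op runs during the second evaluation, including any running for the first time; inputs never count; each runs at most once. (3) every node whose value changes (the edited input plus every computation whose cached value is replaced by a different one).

First demand of the output computes:
  v1 = max2(5, 9) = 9
  v3 = sub(9, 0) = 9
  v4 = max2(9, 9) = 9
  v5 = min2(0, 9) = 0
  v6 = max2(0, 9) = 9

After the edit, cleaning proceeds:
  v3: a read changed (in4 0->-7) — executes, giving 16.
  v4: a read changed (v3 9->16) — executes, giving 16.
  v5: a read changed (in4 0->-7; v3 9->16) — executes, giving -7.
  v6: a read changed (v5 0->-7; v4 9->16) — executes, giving 16.

Demanding v6 again yields 16.
4 computations run: v3, v4, v5, v6.
The nodes whose values change: in4, v3, v4, v5, v6.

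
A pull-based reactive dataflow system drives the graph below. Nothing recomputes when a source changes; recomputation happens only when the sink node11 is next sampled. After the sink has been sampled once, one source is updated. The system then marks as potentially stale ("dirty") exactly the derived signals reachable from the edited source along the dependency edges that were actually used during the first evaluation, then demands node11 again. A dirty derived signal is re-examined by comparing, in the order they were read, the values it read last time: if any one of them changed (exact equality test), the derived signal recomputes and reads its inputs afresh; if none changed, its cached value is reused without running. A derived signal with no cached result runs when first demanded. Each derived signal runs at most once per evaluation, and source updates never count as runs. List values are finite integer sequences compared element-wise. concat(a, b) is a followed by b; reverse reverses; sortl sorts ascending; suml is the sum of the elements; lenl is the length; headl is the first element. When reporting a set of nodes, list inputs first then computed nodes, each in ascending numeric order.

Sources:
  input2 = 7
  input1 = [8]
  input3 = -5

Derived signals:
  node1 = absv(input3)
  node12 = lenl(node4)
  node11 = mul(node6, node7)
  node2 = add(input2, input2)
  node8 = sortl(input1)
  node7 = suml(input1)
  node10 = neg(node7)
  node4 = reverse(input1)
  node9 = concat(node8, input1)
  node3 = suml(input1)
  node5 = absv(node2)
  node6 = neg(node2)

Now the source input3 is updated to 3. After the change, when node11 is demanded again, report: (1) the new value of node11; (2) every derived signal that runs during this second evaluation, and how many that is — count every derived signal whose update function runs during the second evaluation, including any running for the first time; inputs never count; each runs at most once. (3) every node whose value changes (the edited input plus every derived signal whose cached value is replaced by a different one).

First evaluation (everything demanded from the output):
  node2 = add(7, 7) = 14
  node6 = neg(14) = -14
  node7 = suml([8]) = 8
  node11 = mul(-14, 8) = -112

Propagation after the edit:
  input3 feeds no computation that the output demands — nothing is marked dirty and nothing runs.

Key observation: input3 is never demanded by the output, so the edit triggers no recomputation at all.

New value of node11: -112.
Derived signals that run: none — 0 in total.
Values that change: input3.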